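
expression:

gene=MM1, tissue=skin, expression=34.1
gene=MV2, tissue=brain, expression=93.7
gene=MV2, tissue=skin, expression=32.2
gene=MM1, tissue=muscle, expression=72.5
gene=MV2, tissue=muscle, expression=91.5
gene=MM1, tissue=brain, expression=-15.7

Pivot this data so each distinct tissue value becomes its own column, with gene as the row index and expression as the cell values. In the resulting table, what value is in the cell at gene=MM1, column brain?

Wide layout: rows indexed by gene, columns are the 3 distinct tissue values (skin, brain, muscle).
Cell (gene=MM1, tissue=brain) draws from the long row where gene=MM1 and tissue=brain, which has expression=-15.7.

-15.7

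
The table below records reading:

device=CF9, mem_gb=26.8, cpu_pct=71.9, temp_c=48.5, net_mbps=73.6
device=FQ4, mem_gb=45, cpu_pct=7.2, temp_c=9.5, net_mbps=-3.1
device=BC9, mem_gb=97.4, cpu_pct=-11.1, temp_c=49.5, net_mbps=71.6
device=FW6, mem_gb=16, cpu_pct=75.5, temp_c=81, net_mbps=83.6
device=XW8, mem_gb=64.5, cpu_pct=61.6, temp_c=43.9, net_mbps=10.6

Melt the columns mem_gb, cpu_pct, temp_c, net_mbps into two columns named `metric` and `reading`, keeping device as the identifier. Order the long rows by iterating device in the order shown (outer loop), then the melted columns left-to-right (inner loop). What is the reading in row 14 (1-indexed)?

20 rows total (5 × 4). Row 14: index ⌊(14-1)/4⌋ = 3 into device → FW6; (14-1) mod 4 = 1 into the melted columns → cpu_pct.
So row 14 is (FW6, cpu_pct, 75.5); reading = 75.5.

75.5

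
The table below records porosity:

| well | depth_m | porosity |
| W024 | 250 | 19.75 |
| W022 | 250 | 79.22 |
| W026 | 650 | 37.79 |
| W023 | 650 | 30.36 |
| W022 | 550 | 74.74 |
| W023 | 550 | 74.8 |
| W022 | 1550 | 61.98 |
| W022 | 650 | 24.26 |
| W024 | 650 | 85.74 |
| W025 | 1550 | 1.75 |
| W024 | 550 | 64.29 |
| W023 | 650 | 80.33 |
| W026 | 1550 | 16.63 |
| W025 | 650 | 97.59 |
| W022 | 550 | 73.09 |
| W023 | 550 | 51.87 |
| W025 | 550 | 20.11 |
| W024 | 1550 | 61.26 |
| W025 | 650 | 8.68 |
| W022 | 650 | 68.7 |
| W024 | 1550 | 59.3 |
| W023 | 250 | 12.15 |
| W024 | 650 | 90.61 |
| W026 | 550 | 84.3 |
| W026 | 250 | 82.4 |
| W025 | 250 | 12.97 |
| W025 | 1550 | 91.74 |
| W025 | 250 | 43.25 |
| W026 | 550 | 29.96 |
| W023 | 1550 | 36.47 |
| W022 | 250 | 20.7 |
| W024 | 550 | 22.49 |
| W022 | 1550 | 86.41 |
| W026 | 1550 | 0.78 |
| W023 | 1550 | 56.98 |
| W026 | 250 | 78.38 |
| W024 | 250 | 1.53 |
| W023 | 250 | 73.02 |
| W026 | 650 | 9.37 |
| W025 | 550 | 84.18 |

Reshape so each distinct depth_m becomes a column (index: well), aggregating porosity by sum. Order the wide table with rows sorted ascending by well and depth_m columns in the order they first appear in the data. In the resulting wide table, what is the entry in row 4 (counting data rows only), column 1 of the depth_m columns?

With rows sorted ascending by well, row 4 is well=W025. depth_m columns in first-appearance order: 250, 650, 550, 1550; column 1 is 250.
Long rows with well=W025, depth_m=250: 12.97 + 43.25 = 56.22.

56.22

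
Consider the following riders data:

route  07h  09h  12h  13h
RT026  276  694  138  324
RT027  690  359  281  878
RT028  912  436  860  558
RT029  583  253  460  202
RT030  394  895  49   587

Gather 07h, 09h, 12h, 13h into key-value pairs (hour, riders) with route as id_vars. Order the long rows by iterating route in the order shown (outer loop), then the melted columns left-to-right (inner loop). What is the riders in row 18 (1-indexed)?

895

20 rows total (5 × 4). Row 18: index ⌊(18-1)/4⌋ = 4 into route → RT030; (18-1) mod 4 = 1 into the melted columns → 09h.
So row 18 is (RT030, 09h, 895); riders = 895.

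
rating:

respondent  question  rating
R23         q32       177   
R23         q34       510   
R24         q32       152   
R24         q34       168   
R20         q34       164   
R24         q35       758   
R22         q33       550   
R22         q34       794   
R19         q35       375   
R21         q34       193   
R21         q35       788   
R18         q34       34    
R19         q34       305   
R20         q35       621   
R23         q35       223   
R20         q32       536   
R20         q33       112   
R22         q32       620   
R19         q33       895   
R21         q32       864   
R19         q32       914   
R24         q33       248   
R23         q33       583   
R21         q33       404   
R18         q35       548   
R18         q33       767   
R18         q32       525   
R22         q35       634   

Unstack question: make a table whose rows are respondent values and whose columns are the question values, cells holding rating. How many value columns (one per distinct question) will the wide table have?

4

4 distinct question values: q32, q33, q34, q35.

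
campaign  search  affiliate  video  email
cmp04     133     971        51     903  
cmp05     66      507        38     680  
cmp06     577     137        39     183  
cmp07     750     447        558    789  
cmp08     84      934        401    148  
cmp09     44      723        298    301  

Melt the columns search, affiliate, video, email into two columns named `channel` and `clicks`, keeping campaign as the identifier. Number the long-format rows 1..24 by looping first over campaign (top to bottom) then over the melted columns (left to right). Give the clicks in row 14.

447

24 rows total (6 × 4). Row 14: index ⌊(14-1)/4⌋ = 3 into campaign → cmp07; (14-1) mod 4 = 1 into the melted columns → affiliate.
So row 14 is (cmp07, affiliate, 447); clicks = 447.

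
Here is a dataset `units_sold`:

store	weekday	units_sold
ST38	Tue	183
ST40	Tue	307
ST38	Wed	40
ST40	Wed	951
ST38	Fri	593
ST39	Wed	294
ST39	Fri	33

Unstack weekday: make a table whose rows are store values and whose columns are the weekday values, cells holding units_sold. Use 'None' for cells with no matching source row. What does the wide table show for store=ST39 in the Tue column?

No long-format row has store=ST39 and weekday=Tue, so the cell is None.

None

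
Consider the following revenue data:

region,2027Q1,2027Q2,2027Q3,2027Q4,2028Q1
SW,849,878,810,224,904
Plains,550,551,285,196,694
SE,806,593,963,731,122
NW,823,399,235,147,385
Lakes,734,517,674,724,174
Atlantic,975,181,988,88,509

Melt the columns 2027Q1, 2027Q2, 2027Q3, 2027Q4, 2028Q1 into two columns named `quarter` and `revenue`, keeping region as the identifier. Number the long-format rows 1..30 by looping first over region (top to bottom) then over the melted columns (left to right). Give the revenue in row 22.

30 rows total (6 × 5). Row 22: index ⌊(22-1)/5⌋ = 4 into region → Lakes; (22-1) mod 5 = 1 into the melted columns → 2027Q2.
So row 22 is (Lakes, 2027Q2, 517); revenue = 517.

517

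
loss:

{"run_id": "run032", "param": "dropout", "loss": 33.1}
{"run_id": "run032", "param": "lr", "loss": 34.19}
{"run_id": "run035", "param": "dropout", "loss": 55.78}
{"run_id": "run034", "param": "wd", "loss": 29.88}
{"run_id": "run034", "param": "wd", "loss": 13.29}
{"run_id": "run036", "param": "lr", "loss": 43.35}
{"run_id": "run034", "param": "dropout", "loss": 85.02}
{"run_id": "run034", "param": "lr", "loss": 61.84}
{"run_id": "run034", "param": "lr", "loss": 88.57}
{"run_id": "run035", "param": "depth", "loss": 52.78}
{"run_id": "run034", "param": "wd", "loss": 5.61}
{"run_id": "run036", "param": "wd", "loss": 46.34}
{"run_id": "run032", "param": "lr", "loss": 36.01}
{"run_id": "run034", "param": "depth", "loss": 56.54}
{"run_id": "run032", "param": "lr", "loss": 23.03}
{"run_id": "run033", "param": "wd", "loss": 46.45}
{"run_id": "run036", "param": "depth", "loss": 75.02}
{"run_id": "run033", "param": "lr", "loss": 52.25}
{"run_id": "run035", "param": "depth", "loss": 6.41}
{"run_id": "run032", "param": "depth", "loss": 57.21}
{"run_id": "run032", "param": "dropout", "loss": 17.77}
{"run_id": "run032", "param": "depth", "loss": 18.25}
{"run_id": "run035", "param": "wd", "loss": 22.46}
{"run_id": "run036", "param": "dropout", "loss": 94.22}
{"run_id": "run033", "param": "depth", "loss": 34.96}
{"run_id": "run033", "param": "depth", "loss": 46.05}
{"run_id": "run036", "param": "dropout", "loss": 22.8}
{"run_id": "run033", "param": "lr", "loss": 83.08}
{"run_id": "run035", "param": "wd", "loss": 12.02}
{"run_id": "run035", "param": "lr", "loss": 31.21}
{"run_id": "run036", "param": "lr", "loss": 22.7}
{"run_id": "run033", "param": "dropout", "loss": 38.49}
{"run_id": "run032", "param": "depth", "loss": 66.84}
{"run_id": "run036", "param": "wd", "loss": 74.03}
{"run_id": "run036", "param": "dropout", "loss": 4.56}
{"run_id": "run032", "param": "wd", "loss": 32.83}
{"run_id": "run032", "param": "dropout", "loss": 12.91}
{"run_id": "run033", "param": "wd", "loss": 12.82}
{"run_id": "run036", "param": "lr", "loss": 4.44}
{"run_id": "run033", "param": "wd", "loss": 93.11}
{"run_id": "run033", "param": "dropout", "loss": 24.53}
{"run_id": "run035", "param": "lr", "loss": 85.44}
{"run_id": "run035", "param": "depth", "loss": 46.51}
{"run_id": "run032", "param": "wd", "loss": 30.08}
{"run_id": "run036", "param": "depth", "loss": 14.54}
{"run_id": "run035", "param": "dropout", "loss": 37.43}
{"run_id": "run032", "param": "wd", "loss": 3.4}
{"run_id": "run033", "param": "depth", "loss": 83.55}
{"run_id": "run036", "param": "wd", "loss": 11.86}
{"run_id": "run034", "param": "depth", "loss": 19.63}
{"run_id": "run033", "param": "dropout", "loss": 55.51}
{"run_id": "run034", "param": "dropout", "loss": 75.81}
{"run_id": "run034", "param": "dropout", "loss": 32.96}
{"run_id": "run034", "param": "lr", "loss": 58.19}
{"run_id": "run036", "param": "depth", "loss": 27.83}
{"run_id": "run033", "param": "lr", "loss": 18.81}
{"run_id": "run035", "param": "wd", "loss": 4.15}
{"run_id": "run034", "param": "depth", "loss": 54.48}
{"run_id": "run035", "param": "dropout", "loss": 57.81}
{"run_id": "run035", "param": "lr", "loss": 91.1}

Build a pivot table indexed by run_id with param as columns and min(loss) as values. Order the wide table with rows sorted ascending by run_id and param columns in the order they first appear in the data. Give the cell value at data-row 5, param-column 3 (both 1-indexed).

11.86

With rows sorted ascending by run_id, row 5 is run_id=run036. param columns in first-appearance order: dropout, lr, wd, depth; column 3 is wd.
Long rows with run_id=run036, param=wd: min(46.34, 74.03, 11.86) = 11.86.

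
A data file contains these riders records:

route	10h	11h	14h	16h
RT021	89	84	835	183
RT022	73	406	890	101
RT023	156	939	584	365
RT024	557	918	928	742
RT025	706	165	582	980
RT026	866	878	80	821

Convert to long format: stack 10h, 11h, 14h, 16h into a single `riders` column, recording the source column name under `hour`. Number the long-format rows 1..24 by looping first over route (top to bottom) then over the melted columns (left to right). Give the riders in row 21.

24 rows total (6 × 4). Row 21: index ⌊(21-1)/4⌋ = 5 into route → RT026; (21-1) mod 4 = 0 into the melted columns → 10h.
So row 21 is (RT026, 10h, 866); riders = 866.

866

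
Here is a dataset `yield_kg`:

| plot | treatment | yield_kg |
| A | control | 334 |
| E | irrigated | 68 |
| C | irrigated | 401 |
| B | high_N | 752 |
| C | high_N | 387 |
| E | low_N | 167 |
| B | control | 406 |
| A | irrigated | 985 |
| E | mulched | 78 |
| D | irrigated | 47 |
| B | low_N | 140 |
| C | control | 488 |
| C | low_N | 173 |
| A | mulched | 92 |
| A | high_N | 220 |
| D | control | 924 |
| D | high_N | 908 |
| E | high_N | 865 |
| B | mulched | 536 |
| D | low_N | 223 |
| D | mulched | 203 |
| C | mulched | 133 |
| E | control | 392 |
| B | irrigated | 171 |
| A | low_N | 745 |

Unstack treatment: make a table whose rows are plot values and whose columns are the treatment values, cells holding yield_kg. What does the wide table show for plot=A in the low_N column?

745

Wide layout: rows indexed by plot, columns are the 5 distinct treatment values (control, irrigated, high_N, low_N, mulched).
Cell (plot=A, treatment=low_N) draws from the long row where plot=A and treatment=low_N, which has yield_kg=745.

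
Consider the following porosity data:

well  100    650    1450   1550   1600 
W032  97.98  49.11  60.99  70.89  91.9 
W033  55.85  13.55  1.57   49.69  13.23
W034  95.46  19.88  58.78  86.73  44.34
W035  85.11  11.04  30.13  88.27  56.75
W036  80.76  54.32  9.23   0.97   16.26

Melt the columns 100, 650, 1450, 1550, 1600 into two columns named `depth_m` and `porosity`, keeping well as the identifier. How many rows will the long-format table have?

5 well values × 5 melted columns = 25 rows.

25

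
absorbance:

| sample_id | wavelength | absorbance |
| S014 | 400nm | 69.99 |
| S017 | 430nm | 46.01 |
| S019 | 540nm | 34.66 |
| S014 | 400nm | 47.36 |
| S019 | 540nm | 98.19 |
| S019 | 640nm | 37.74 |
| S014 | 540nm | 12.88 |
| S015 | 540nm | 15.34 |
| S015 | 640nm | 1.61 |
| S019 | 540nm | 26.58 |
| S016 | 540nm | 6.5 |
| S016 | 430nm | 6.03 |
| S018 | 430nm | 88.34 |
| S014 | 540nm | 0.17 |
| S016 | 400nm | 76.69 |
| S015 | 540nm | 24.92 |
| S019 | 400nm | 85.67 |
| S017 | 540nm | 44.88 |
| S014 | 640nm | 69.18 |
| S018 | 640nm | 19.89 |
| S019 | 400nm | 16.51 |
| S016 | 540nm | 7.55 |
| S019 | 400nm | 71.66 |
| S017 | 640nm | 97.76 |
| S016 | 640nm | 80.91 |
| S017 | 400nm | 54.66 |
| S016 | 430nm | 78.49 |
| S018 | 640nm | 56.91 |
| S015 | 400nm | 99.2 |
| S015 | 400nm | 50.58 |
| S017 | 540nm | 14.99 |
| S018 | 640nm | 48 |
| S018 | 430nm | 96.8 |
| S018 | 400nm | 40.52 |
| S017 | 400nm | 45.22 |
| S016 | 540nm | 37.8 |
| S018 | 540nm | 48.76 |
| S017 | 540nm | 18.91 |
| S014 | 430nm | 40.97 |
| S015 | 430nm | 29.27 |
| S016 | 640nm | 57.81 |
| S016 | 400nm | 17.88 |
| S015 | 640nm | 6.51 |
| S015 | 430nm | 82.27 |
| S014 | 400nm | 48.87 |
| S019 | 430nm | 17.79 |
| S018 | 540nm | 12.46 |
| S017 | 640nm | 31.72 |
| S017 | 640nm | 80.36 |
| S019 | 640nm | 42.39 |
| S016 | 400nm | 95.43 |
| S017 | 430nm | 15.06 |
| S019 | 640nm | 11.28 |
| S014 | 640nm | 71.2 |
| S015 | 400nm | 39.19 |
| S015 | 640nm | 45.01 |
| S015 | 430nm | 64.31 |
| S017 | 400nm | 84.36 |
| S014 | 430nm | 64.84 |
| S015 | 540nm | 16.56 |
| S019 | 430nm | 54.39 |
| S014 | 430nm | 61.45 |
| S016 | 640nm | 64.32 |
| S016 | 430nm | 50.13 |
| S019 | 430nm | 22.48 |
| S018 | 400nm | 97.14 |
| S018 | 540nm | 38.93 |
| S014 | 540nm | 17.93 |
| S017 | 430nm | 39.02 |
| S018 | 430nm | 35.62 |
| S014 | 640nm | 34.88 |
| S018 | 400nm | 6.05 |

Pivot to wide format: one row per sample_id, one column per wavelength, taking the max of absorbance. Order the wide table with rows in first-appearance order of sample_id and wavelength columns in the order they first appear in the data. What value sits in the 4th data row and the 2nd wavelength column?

82.27

With rows in first-appearance order of sample_id, row 4 is sample_id=S015. wavelength columns in first-appearance order: 400nm, 430nm, 540nm, 640nm; column 2 is 430nm.
Long rows with sample_id=S015, wavelength=430nm: max(29.27, 82.27, 64.31) = 82.27.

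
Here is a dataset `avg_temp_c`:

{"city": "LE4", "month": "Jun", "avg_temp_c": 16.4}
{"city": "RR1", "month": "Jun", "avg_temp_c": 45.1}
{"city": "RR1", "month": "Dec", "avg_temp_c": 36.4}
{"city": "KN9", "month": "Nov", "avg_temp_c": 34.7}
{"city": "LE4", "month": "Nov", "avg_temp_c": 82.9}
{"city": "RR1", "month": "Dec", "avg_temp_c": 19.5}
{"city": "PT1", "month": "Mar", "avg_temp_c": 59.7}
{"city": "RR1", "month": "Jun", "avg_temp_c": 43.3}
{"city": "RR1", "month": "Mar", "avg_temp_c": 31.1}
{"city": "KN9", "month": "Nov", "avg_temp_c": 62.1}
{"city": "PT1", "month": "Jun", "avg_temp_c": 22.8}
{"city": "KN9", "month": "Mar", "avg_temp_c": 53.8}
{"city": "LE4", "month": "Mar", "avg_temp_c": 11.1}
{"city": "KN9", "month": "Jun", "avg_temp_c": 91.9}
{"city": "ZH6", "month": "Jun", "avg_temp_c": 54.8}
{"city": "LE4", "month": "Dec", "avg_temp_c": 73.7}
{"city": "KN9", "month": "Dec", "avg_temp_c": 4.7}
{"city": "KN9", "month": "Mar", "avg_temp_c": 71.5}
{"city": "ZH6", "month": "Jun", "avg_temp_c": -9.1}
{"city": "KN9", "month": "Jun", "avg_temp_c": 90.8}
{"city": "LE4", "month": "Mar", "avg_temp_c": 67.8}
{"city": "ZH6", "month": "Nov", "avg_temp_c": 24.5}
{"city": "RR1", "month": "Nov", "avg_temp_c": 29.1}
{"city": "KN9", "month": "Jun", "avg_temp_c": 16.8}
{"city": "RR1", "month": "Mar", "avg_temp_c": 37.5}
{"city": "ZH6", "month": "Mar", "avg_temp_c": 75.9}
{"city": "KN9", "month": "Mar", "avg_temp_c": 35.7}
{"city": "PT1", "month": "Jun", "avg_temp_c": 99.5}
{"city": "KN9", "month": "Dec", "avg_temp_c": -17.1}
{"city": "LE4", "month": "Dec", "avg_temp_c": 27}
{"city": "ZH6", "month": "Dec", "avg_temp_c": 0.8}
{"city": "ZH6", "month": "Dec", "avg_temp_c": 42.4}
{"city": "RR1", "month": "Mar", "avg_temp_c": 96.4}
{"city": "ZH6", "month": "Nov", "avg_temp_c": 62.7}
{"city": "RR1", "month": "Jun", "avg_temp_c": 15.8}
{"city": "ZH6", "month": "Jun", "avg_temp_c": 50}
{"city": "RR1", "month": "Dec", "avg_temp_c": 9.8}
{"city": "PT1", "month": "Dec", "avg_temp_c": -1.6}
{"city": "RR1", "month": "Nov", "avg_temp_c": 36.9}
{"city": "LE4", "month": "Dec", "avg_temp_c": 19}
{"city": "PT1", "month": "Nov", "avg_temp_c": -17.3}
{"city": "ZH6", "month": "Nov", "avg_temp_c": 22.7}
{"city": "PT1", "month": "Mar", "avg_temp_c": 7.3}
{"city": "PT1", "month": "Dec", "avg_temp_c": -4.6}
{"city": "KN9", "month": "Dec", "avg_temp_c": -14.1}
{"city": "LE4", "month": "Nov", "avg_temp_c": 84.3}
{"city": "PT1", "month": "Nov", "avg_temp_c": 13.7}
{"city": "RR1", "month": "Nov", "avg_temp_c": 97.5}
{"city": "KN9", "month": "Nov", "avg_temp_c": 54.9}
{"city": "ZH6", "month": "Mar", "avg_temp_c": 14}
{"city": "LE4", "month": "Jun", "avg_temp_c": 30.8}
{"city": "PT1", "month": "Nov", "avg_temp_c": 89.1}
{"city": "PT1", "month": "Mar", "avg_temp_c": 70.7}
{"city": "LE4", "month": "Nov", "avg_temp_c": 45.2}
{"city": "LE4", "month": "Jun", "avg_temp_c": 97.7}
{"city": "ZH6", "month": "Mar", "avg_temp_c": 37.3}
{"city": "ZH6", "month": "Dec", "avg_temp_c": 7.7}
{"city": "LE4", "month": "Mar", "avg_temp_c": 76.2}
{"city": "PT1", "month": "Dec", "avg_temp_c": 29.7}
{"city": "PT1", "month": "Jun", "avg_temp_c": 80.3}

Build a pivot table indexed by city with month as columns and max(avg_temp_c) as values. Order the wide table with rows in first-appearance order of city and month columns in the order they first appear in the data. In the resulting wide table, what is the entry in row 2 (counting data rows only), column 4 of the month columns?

96.4

With rows in first-appearance order of city, row 2 is city=RR1. month columns in first-appearance order: Jun, Dec, Nov, Mar; column 4 is Mar.
Long rows with city=RR1, month=Mar: max(31.1, 37.5, 96.4) = 96.4.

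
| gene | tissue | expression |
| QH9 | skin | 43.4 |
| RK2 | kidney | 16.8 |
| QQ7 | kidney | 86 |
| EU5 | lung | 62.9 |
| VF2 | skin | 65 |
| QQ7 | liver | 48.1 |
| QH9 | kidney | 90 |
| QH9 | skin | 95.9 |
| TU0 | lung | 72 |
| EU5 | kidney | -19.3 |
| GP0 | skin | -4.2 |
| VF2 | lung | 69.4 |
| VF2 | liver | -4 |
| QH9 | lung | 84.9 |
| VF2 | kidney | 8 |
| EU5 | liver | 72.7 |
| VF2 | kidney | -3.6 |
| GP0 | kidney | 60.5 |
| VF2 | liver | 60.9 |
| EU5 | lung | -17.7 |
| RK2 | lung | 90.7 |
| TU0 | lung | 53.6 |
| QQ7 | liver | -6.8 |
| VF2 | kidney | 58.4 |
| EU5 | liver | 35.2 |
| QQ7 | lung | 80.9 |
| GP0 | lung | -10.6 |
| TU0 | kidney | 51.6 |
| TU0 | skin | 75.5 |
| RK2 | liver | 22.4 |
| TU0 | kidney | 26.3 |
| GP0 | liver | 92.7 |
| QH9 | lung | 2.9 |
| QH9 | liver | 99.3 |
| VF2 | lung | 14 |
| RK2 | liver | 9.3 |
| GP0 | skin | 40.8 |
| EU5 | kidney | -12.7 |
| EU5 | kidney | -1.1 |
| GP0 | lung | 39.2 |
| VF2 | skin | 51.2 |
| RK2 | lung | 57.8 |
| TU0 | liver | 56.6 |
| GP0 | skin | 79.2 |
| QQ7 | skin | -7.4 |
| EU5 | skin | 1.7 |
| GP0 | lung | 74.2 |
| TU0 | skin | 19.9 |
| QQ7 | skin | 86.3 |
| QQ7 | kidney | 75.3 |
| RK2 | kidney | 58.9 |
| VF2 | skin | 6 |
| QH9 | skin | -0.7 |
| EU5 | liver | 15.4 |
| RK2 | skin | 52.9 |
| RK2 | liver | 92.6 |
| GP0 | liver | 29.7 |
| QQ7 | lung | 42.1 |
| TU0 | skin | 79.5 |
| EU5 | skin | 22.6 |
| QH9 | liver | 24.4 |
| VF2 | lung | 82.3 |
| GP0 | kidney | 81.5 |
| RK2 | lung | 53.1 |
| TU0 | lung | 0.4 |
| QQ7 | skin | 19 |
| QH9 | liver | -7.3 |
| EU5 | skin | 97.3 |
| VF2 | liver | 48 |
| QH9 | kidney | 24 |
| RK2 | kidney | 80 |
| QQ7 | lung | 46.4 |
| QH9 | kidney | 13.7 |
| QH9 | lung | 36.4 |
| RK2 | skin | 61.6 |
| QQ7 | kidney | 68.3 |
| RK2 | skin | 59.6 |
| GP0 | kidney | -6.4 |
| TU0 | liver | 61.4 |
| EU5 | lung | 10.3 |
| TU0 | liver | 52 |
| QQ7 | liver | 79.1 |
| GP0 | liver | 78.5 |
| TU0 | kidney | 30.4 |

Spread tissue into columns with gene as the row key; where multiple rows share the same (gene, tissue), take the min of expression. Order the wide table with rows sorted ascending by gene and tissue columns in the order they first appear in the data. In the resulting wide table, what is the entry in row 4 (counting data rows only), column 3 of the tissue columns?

With rows sorted ascending by gene, row 4 is gene=QQ7. tissue columns in first-appearance order: skin, kidney, lung, liver; column 3 is lung.
Long rows with gene=QQ7, tissue=lung: min(80.9, 42.1, 46.4) = 42.1.

42.1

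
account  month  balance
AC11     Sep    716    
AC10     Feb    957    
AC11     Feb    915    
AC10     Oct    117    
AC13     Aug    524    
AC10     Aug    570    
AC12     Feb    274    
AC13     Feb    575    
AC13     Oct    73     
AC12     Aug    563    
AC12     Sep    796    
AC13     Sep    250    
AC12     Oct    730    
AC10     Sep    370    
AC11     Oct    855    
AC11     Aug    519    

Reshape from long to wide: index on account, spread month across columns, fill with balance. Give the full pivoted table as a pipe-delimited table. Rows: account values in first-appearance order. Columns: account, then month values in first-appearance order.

| account | Sep | Feb | Oct | Aug |
| AC11 | 716 | 915 | 855 | 519 |
| AC10 | 370 | 957 | 117 | 570 |
| AC13 | 250 | 575 | 73 | 524 |
| AC12 | 796 | 274 | 730 | 563 |

Columns: account plus the 4 distinct month values (Sep, Feb, Oct, Aug).
For example, row AC11 column Sep takes balance=716 from the long row (AC11, Sep).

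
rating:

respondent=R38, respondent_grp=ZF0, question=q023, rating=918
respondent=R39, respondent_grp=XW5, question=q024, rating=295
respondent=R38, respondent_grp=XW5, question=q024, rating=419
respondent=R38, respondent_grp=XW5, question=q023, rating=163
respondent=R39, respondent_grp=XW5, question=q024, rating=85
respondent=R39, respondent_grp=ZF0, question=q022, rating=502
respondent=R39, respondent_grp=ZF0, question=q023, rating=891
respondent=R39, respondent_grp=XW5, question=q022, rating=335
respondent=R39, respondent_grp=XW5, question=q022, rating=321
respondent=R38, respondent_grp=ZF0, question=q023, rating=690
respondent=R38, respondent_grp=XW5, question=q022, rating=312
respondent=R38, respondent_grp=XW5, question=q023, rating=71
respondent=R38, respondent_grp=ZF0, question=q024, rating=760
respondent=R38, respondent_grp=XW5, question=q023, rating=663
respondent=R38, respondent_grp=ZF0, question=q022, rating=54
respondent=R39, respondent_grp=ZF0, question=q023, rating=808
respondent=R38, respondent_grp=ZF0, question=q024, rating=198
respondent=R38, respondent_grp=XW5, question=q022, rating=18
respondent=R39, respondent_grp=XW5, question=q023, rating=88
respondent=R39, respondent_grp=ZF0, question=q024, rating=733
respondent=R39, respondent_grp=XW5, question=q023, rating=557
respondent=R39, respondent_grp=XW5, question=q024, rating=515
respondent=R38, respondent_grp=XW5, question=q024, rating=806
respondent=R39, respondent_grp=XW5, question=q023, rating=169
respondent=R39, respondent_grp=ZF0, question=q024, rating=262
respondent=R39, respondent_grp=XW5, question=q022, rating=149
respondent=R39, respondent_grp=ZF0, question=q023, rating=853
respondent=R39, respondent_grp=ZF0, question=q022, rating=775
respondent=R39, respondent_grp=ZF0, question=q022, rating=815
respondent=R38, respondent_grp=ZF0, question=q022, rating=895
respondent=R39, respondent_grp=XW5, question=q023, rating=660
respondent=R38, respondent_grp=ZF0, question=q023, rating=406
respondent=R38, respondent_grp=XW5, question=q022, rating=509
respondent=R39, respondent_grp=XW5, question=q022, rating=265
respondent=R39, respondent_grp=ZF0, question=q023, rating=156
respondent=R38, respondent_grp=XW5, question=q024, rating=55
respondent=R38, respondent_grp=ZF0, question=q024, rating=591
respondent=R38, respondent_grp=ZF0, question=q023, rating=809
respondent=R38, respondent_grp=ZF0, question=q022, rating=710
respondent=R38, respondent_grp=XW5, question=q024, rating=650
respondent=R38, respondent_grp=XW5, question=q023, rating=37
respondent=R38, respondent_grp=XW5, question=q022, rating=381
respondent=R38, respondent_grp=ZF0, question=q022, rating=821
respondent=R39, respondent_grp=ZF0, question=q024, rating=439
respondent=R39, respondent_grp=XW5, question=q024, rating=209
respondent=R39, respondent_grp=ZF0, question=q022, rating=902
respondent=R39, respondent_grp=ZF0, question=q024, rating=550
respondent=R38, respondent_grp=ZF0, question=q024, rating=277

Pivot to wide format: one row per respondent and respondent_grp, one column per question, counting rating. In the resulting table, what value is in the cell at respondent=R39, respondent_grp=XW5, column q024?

Rows with respondent=R39, respondent_grp=XW5 and question=q024: rating values are 295, 85, 515, 209.
4 rows match — count = 4.

4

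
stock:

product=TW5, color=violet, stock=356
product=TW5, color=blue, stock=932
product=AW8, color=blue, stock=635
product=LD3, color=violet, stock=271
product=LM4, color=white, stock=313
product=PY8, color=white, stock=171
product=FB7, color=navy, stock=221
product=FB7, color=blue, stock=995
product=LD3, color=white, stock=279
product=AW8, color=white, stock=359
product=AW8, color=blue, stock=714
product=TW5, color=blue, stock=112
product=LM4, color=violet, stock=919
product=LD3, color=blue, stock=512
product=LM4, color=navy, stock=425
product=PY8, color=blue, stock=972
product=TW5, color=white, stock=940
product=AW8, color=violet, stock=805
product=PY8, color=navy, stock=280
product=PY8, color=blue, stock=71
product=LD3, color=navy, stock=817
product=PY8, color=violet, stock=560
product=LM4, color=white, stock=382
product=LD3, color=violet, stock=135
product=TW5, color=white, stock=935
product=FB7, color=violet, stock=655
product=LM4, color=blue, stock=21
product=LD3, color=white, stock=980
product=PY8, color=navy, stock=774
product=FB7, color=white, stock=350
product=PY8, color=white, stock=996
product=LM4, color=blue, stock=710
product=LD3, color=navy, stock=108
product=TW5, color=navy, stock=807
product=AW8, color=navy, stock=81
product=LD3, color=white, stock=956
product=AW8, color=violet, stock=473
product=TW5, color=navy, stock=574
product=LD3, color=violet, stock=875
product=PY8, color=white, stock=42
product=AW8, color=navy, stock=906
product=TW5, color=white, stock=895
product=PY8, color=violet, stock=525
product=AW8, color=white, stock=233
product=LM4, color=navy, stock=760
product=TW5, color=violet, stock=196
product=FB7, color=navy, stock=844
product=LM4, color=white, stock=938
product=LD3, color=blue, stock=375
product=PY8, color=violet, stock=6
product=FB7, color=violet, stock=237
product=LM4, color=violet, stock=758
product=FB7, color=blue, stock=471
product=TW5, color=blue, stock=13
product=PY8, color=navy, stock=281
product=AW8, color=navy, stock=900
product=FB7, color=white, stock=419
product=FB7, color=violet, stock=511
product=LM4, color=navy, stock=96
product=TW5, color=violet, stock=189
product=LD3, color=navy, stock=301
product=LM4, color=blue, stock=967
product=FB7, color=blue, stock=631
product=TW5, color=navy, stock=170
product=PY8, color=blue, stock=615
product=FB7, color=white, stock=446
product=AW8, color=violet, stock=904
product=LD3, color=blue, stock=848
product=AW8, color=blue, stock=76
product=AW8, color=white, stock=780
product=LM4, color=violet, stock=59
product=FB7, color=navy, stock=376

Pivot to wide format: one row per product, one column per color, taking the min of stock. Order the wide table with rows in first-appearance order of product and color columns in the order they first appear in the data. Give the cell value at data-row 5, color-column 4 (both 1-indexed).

280

With rows in first-appearance order of product, row 5 is product=PY8. color columns in first-appearance order: violet, blue, white, navy; column 4 is navy.
Long rows with product=PY8, color=navy: min(280, 774, 281) = 280.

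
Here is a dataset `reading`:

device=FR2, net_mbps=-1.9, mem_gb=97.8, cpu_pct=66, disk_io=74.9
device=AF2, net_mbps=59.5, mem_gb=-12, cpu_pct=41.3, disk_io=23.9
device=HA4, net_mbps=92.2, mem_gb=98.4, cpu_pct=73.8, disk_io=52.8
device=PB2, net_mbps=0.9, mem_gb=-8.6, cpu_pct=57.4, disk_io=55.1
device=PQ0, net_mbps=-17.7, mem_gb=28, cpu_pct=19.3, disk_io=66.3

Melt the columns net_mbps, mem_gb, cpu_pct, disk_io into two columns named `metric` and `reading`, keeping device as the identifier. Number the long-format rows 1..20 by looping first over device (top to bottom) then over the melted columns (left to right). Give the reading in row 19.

19.3

20 rows total (5 × 4). Row 19: index ⌊(19-1)/4⌋ = 4 into device → PQ0; (19-1) mod 4 = 2 into the melted columns → cpu_pct.
So row 19 is (PQ0, cpu_pct, 19.3); reading = 19.3.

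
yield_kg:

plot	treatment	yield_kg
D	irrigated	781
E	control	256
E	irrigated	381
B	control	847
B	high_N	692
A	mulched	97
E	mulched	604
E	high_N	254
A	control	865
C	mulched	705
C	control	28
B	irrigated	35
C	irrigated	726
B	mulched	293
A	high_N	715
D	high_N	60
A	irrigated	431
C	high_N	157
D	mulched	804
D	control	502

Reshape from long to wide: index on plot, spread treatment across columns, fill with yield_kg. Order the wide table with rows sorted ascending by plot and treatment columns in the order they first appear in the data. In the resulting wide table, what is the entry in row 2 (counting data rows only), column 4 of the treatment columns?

With rows sorted ascending by plot, row 2 is plot=B. treatment columns in first-appearance order: irrigated, control, high_N, mulched; column 4 is mulched.
Long rows with plot=B, treatment=mulched: yield_kg = 293.

293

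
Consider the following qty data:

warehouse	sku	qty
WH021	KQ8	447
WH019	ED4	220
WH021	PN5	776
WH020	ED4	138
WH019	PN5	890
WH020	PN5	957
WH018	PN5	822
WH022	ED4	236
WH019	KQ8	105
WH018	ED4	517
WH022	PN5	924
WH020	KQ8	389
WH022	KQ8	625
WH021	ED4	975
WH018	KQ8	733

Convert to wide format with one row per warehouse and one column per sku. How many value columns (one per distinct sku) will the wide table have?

3 distinct sku values: ED4, KQ8, PN5.

3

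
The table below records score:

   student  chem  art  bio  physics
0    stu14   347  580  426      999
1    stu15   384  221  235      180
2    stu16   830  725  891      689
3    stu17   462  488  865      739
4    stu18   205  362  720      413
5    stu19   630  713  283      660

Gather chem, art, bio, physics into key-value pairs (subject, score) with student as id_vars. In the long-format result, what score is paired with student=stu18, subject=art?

Unpivoting turns each (student, wide-column) pair into one long row.
The wide cell at row stu18, column art holds 362, so the long row (stu18, art) has score=362.

362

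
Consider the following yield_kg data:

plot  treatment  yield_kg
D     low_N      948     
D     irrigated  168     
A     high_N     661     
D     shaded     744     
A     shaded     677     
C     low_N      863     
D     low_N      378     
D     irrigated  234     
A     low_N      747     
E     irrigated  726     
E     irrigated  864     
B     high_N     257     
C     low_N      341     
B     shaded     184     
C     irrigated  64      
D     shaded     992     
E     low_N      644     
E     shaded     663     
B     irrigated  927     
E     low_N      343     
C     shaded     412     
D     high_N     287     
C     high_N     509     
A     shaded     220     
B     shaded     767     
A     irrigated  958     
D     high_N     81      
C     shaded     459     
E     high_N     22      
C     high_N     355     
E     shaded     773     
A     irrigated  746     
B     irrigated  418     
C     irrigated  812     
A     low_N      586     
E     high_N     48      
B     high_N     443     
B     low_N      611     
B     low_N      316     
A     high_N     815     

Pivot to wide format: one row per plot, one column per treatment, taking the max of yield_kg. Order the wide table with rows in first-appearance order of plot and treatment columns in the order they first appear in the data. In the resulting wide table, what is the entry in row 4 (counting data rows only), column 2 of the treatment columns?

With rows in first-appearance order of plot, row 4 is plot=E. treatment columns in first-appearance order: low_N, irrigated, high_N, shaded; column 2 is irrigated.
Long rows with plot=E, treatment=irrigated: max(726, 864) = 864.

864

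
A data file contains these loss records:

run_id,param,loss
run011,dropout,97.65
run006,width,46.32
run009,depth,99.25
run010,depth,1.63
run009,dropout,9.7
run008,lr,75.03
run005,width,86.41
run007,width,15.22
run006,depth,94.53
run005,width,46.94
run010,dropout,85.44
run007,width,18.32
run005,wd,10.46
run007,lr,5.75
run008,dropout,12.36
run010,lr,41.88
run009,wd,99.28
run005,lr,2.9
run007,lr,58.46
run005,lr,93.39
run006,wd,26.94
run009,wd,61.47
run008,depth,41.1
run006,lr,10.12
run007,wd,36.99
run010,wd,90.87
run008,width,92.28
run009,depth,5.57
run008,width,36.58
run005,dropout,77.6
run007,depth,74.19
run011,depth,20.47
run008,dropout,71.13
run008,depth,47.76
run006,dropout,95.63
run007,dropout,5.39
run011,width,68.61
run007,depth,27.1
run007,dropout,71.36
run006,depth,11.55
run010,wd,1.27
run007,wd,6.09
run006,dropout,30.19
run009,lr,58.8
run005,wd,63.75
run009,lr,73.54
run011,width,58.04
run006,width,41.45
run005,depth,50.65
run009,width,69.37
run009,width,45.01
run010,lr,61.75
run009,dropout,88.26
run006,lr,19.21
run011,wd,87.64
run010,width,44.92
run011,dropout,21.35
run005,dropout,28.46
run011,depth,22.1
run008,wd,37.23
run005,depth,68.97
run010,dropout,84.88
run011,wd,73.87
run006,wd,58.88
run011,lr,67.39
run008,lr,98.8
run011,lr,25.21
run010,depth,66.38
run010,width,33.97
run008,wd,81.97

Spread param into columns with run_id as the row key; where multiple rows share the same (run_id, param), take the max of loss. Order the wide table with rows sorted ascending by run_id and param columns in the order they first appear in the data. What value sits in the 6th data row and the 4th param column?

With rows sorted ascending by run_id, row 6 is run_id=run010. param columns in first-appearance order: dropout, width, depth, lr, wd; column 4 is lr.
Long rows with run_id=run010, param=lr: max(41.88, 61.75) = 61.75.

61.75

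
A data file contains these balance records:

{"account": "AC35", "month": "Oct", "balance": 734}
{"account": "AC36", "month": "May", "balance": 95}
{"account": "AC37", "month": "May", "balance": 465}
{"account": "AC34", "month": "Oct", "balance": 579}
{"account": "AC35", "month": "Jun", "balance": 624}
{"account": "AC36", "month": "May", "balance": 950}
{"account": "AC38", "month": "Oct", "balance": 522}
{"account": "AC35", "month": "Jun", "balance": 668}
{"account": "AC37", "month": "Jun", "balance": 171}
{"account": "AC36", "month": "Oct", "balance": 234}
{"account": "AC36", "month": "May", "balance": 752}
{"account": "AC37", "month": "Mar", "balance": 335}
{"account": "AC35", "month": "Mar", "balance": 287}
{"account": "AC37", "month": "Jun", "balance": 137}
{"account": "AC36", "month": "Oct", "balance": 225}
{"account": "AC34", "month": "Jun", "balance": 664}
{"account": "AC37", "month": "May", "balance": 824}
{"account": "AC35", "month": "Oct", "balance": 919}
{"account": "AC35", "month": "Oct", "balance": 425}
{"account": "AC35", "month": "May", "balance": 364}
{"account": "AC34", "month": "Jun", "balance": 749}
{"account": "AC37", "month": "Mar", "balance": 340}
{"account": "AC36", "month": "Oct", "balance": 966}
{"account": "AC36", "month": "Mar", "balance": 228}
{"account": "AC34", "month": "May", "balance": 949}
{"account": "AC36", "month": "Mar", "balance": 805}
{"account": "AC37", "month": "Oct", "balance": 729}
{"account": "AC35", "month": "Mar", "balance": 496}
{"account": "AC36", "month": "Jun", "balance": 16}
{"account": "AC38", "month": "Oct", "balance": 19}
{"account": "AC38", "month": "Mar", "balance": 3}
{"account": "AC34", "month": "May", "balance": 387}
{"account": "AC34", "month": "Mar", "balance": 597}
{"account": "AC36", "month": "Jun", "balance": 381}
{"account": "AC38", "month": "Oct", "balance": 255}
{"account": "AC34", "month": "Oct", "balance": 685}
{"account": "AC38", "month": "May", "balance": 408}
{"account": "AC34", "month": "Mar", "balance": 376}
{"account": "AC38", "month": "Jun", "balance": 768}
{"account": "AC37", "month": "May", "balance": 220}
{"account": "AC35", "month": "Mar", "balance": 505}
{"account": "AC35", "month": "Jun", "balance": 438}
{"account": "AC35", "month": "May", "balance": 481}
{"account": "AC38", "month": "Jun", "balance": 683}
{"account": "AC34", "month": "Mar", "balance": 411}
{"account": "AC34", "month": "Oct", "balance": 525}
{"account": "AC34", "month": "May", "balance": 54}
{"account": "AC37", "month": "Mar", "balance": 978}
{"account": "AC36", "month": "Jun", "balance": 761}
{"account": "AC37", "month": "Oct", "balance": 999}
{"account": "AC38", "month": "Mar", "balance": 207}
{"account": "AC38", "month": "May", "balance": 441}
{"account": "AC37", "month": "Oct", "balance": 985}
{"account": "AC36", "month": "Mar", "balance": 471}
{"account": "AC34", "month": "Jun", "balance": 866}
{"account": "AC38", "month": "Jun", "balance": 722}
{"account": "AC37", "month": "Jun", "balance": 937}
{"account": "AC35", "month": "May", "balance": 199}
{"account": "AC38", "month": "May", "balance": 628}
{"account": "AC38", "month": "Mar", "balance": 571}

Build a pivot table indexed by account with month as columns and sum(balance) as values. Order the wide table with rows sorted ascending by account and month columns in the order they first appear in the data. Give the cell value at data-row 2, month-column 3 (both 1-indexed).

1730

With rows sorted ascending by account, row 2 is account=AC35. month columns in first-appearance order: Oct, May, Jun, Mar; column 3 is Jun.
Long rows with account=AC35, month=Jun: 624 + 668 + 438 = 1730.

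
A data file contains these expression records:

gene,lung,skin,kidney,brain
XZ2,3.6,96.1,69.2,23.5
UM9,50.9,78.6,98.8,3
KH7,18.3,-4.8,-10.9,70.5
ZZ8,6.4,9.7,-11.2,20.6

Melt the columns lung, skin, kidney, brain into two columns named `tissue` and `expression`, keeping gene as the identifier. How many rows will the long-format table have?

16

4 gene values × 4 melted columns = 16 rows.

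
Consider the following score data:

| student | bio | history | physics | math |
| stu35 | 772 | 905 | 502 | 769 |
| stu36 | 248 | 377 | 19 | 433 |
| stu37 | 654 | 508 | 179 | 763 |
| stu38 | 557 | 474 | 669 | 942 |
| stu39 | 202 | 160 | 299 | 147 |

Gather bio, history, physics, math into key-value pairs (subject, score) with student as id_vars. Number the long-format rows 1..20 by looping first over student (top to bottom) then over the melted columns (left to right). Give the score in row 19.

299

20 rows total (5 × 4). Row 19: index ⌊(19-1)/4⌋ = 4 into student → stu39; (19-1) mod 4 = 2 into the melted columns → physics.
So row 19 is (stu39, physics, 299); score = 299.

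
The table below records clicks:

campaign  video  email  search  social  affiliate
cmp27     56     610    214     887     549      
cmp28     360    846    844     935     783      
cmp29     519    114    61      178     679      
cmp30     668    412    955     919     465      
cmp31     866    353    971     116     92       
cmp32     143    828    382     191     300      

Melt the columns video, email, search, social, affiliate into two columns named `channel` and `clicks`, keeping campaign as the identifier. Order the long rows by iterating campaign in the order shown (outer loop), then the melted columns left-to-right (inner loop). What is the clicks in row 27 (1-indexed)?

30 rows total (6 × 5). Row 27: index ⌊(27-1)/5⌋ = 5 into campaign → cmp32; (27-1) mod 5 = 1 into the melted columns → email.
So row 27 is (cmp32, email, 828); clicks = 828.

828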